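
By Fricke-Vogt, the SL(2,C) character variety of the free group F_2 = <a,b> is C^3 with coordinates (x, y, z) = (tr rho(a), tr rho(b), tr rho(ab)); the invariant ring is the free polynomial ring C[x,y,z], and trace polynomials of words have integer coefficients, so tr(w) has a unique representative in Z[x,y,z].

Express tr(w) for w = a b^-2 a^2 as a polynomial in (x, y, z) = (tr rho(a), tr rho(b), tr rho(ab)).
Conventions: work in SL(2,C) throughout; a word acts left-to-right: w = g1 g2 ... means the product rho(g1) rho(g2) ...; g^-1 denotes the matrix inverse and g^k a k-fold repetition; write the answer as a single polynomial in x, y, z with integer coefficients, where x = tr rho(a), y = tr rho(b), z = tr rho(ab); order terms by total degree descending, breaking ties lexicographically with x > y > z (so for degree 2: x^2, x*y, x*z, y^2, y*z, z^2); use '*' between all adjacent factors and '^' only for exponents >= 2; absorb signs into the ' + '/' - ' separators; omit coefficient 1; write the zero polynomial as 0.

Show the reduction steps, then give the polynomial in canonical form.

tr(a^2) = tr(a) tr(a) - tr(1)   [square of a] = x^2 - 2
tr(a^3) = tr(a) tr(a^2) - tr(a)   [square of a] = x^3 - 3*x
tr(b a^2) = tr(a) tr(b a) - tr(b)   [square of a] = x*z - y
tr(a^3 b) = tr(a) tr(b a^2) - tr(b a)   [square of a] = x^2*z - x*y - z
tr(a^3 b^-1) = tr(a^3) tr(b) - tr(a^3 b)   [inverse elimination on b] = x^3*y - x^2*z - 2*x*y + z
tr(a b^-2 a^2) = tr(a^3 b^-1) tr(b) - tr(a^3)   [inverse elimination on b] = x^3*y^2 - x^2*y*z - x^3 - 2*x*y^2 + y*z + 3*x

x^3*y^2 - x^2*y*z - x^3 - 2*x*y^2 + y*z + 3*x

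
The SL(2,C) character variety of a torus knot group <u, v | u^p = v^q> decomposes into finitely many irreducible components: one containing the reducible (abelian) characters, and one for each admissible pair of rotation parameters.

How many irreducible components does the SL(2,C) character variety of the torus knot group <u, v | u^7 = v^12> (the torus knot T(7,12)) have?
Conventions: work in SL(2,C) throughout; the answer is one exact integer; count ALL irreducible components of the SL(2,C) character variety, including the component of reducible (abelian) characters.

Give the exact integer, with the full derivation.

Gamma = < u, v | u^7 = v^12 > (torus knot T(7,12)); the central element u^7 = v^12 acts as +I or -I in any irreducible SL(2,C) representation.
This locks tr(u) to 2*cos(pi*alpha/7), alpha in 1..6, and tr(v) to 2*cos(pi*beta/12), beta in 1..11, on each component of irreducible characters.
Consistency of u^7 = (-1)^alpha I with v^12 = (-1)^beta I forces alpha = beta (mod 2).
count pairs: odd alpha (3 choices) x odd beta (6), plus even alpha (3) x even beta (5): 3*6 + 3*5 = 33.
components with irreducible characters: 33; plus the single component of reducible (abelian) characters: total 34.

34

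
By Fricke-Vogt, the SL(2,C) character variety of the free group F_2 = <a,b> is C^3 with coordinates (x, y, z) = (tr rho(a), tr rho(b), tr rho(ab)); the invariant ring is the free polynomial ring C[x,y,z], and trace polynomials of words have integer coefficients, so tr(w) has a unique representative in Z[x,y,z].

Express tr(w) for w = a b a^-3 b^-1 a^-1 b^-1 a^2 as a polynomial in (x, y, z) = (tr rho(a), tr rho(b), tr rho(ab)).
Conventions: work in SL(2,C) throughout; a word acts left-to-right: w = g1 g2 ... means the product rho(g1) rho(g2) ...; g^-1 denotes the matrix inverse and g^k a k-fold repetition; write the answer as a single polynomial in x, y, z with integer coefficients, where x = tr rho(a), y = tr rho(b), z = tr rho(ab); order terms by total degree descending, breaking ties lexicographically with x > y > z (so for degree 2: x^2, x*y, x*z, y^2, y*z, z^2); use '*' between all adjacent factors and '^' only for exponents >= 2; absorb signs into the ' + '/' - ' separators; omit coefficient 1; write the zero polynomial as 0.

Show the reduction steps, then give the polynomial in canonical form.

apply: trace(b a^-1) = trace(b) trace(a) - trace(b a) = x*y - z
trace(a^2 b) = trace(a) trace(b a) - trace(b) = x*z - y
trace(a^2) = trace(a) trace(a) - trace(1) = x^2 - 2
trace(a b^2 a) = trace(b) trace(a^2 b) - trace(a^2) = x*y*z - x^2 - y^2 + 2
apply: trace(a b^2) = trace(b) trace(a b) - trace(a) = y*z - x
trace(b a^3 b) = trace(a) trace(a b^2 a) - trace(a b^2) = x^2*y*z - x^3 - x*y^2 - y*z + 3*x
apply: trace(b a b a) = trace(b a) trace(b a) - trace(1)   [split at repeated b] = z^2 - 2
use: trace(b a b a^2) = trace(a) trace(b a b a) - trace(b a b) = x*z^2 - y*z - x
trace(b a^3 b a) = trace(a) trace(b a b a^2) - trace(b a b a) = x^2*z^2 - x*y*z - x^2 - z^2 + 2
trace(b a^3 b a^-1) = trace(b a^3 b) trace(a) - trace(b a^3 b a) = x^3*y*z - x^4 - x^2*y^2 - x^2*z^2 + 4*x^2 + z^2 - 2
apply: trace(b a^3 b a^-2) = trace(b a^3 b a^-1) trace(a) - trace(b a^3 b) = x^4*y*z - x^5 - x^3*y^2 - x^3*z^2 - x^2*y*z + 5*x^3 + x*y^2 + x*z^2 + y*z - 5*x
trace(a^-1 b a^3 b a^-2) = trace(b a^3 b a^-2) trace(a) - trace(b a^3 b a^-1) = x^5*y*z - x^6 - x^4*y^2 - x^4*z^2 - 2*x^3*y*z + 6*x^4 + 2*x^2*y^2 + 2*x^2*z^2 + x*y*z - 9*x^2 - z^2 + 2
trace(a^3 b a^-4 b) = trace(a^-1 b a^3 b a^-2) trace(a) - trace(a^-1 b a^3 b a^-1) = x^6*y*z - x^7 - x^5*y^2 - x^5*z^2 - 3*x^4*y*z + 7*x^5 + 3*x^3*y^2 + 3*x^3*z^2 + 2*x^2*y*z - 14*x^3 - x*y^2 - 2*x*z^2 - y*z + 7*x
apply: trace(a^-1 b^-1 a^3 b a^-3) = trace(a^3 b a^-4) trace(b) - trace(a^3 b a^-4 b) = -x^6*y*z + x^7 + x^5*y^2 + x^5*z^2 + 3*x^4*y*z - 7*x^5 - 3*x^3*y^2 - 3*x^3*z^2 - 2*x^2*y*z + 14*x^3 + 2*x*y^2 + 2*x*z^2 - 7*x
use: trace(a^3 b) = trace(a) trace(b a^2) - trace(b a) = x^2*z - x*y - z
use: trace(a^3 b^2 a) = trace(a) trace(a^2 b^2 a) - trace(a^2 b^2) = x^3*y*z - x^4 - x^2*y^2 - 2*x*y*z + 4*x^2 + y^2 - 2
apply: trace(a b a^3) = trace(a) trace(b a^3) - trace(b a^2) = x^3*z - x^2*y - 2*x*z + y
use: trace(a^3 b^2 a b) = trace(b) trace(a b a^3 b) - trace(a b a^3) = x^2*y*z^2 - x^3*z - x*y^2*z - y*z^2 + 2*x*z + y
use: trace(b^-1 a^3 b^2 a) = trace(a^3 b^2 a) trace(b) - trace(a^3 b^2 a b) = x^3*y^2*z - x^4*y - x^2*y^3 - x^2*y*z^2 + x^3*z - x*y^2*z + 4*x^2*y + y^3 + y*z^2 - 2*x*z - 3*y
trace(b a^-1 b^-1 a^3 b) = trace(b^-1 a^3 b^2) trace(a) - trace(b^-1 a^3 b^2 a) = -x^3*y^2*z + x^4*y + x^2*y^3 + x^2*y*z^2 + x*y^2*z - 5*x^2*y - y^3 - y*z^2 + x*z + 3*y
use: trace(a b a b^2 a) = trace(b) trace(a^2 b a b) - trace(a^2 b a) = x*y*z^2 - x^2*z - y^2*z + z
trace(a b a b^2) = trace(b) trace(a b a b) - trace(a b a) = y*z^2 - x*z - y
trace(b a^3 b a b) = trace(a) trace(a b a b^2 a) - trace(a b a b^2) = x^2*y*z^2 - x^3*z - x*y^2*z - y*z^2 + 2*x*z + y
trace(b a b a b a) = trace(b a) trace(b a b a) - trace(b^-1 a^-1)   [split at repeated b] = z^3 - 3*z
trace(a b a b a b a) = trace(a) trace(b a b a b a) - trace(b a b a b) = x*z^3 - y*z^2 - 2*x*z + y
apply: trace(b a^3 b a b a) = trace(a) trace(a b a b a b a) - trace(a b a b a b) = x^2*z^3 - x*y*z^2 - 2*x^2*z - z^3 + x*y + 3*z
trace(a^3 b a b a^-1 b) = trace(b a^3 b a b) trace(a) - trace(b a^3 b a b a) = x^3*y*z^2 - x^4*z - x^2*y^2*z - x^2*z^3 + 4*x^2*z + z^3 - 3*z
trace(b a^-1 b^-1 a^3 b a) = trace(a^3 b a b a^-1) trace(b) - trace(a^3 b a b a^-1 b) = -x^3*y*z^2 + x^4*z + x^2*y^2*z + x^2*z^3 + x*y*z^2 - 4*x^2*z - y^2*z - z^3 - x*y + 3*z
trace(b a^-1 b^-1 a^3 b a^-1) = trace(b a^-1 b^-1 a^3 b) trace(a) - trace(b a^-1 b^-1 a^3 b a) = -x^4*y^2*z + x^5*y + x^3*y^3 + 2*x^3*y*z^2 - x^4*z - x^2*z^3 - 5*x^3*y - x*y^3 - 2*x*y*z^2 + 5*x^2*z + y^2*z + z^3 + 4*x*y - 3*z
apply: trace(a^-1 b a^-1 b^-1 a^3 b a^-1) = trace(b a^-1 b^-1 a^3 b a^-1) trace(a) - trace(b a^-1 b^-1 a^3 b) = -x^5*y^2*z + x^6*y + x^4*y^3 + 2*x^4*y*z^2 - x^5*z + x^3*y^2*z - x^3*z^3 - 6*x^4*y - 2*x^2*y^3 - 3*x^2*y*z^2 + 5*x^3*z + x*z^3 + 9*x^2*y + y^3 + y*z^2 - 4*x*z - 3*y
trace(a^-1 b^-1 a^3 b a^-3 b) = trace(a^-1 b a^-1 b^-1 a^3 b a^-1) trace(a) - trace(a^-1 b a^-1 b^-1 a^3 b) = -x^6*y^2*z + x^7*y + x^5*y^3 + 2*x^5*y*z^2 - x^6*z + 2*x^4*y^2*z - x^4*z^3 - 7*x^5*y - 3*x^3*y^3 - 5*x^3*y*z^2 + 6*x^4*z + 2*x^2*z^3 + 14*x^3*y + 2*x*y^3 + 3*x*y*z^2 - 9*x^2*z - y^2*z - z^3 - 7*x*y + 3*z
trace(a b a^-3 b^-1 a^-1 b^-1 a^2) = trace(a^-1 b^-1 a^3 b a^-3) trace(b) - trace(a^-1 b^-1 a^3 b a^-3 b) = -x^5*y*z^2 + x^6*z + x^4*y^2*z + x^4*z^3 + 2*x^3*y*z^2 - 6*x^4*z - 2*x^2*y^2*z - 2*x^2*z^3 - x*y*z^2 + 9*x^2*z + y^2*z + z^3 - 3*z

-x^5*y*z^2 + x^6*z + x^4*y^2*z + x^4*z^3 + 2*x^3*y*z^2 - 6*x^4*z - 2*x^2*y^2*z - 2*x^2*z^3 - x*y*z^2 + 9*x^2*z + y^2*z + z^3 - 3*z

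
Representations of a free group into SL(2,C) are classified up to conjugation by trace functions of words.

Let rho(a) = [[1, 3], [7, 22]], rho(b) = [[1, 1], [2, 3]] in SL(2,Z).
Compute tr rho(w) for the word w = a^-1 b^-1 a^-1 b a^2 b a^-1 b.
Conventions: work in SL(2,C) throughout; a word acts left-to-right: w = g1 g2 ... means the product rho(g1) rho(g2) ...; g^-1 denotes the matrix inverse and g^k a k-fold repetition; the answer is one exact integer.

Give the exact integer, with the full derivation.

9241070

rho(a^-1) = [[22, -3], [-7, 1]]
... * rho(b^-1) = [[3, -1], [-2, 1]]  ->  [[72, -25], [-23, 8]]
... * rho(a^-1) = [[22, -3], [-7, 1]]  ->  [[1759, -241], [-562, 77]]
... * rho(b) = [[1, 1], [2, 3]]  ->  [[1277, 1036], [-408, -331]]
... * rho(a) = [[1, 3], [7, 22]]  ->  [[8529, 26623], [-2725, -8506]]
... * rho(a) = [[1, 3], [7, 22]]  ->  [[194890, 611293], [-62267, -195307]]
... * rho(b) = [[1, 1], [2, 3]]  ->  [[1417476, 2028769], [-452881, -648188]]
... * rho(a^-1) = [[22, -3], [-7, 1]]  ->  [[16983089, -2223659], [-5426066, 710455]]
... * rho(b) = [[1, 1], [2, 3]]  ->  [[12535771, 10312112], [-4005156, -3294701]]
tr = 12535771 + -3294701 = 9241070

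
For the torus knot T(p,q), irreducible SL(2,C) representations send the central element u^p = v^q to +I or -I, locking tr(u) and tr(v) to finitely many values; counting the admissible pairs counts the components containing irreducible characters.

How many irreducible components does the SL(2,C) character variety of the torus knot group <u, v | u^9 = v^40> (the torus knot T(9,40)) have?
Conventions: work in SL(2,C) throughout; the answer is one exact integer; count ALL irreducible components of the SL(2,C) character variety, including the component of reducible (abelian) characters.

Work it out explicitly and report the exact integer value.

157

Gamma = < u, v | u^9 = v^40 > (torus knot T(9,40)); the central element u^9 = v^40 acts as +I or -I in any irreducible SL(2,C) representation.
On an irreducible component, tr(u) is locked at 2*cos(pi*alpha/9) for some alpha in 1..8, and tr(v) at 2*cos(pi*beta/40) for some beta in 1..39.
u^9 = (-1)^alpha I and v^40 = (-1)^beta I must agree, so alpha and beta have equal parity.
Enumerate parity-matched pairs: 4*20 odd-odd plus 4*19 even-even gives 156.
That is 156 components of irreducible characters, and with the reducible (abelian) component the total is 157.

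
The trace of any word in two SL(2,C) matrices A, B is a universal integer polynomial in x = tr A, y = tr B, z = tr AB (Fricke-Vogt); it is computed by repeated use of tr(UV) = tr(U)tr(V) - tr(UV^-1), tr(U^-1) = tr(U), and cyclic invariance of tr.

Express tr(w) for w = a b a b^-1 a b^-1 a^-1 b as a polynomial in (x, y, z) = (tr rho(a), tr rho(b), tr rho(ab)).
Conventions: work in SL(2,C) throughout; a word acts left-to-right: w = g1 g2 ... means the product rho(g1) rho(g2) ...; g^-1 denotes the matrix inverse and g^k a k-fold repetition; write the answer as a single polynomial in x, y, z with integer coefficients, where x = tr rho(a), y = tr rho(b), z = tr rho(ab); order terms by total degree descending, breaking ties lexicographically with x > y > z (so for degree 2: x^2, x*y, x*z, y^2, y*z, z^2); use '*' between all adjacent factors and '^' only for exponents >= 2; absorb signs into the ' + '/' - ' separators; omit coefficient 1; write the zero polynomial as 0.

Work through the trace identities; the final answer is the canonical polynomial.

-x^2*y^2*z^2 + x^3*y*z + x*y^3*z + 2*x*y*z^3 - x^2*z^2 - y^2*z^2 - z^4 - 4*x*y*z + x^2 + 4*z^2 - 2

use: trace(a b a) = trace(a) trace(b a) - trace(b)   [square of a] = x*z - y
trace(a b a b) = trace(b a) trace(b a) - trace(1)   [split at a repeated b] = z^2 - 2
trace(b^2 a b a) = trace(b) trace(a b a b) - trace(a b a)   [square of b] = y*z^2 - x*z - y
apply: trace(b a b) = trace(b) trace(a b) - trace(a)   [square of b] = y*z - x
trace(b^2 a b) = trace(b) trace(b a b) - trace(b a)   [square of b] = y^2*z - x*y - z
trace(a b^2 a b a) = trace(a) trace(b^2 a b a) - trace(b^2 a b)   [square of a] = x*y*z^2 - x^2*z - y^2*z + z
apply: trace(a b a b a b) = trace(b a b a) trace(b a) - trace(a b)   [split at a repeated b] = z^3 - 3*z
apply: trace(a b a b a) = trace(a) trace(b a b a) - trace(b a b)   [square of a] = x*z^2 - y*z - x
trace(a b^2 a b a b) = trace(b) trace(a b a b a b) - trace(a b a b a)   [square of b] = y*z^3 - x*z^2 - 2*y*z + x
apply: trace(b a b a b^-1 a b) = trace(a b^2 a b a) trace(b) - trace(a b^2 a b a b)   [inverse elimination on b] = x*y^2*z^2 - x^2*y*z - y^3*z - y*z^3 + x*z^2 + 3*y*z - x
use: trace(a b a b a b a) = trace(a) trace(b a b a b a) - trace(b a b a b)   [square of a] = x*z^3 - y*z^2 - 2*x*z + y
use: trace(a b a b a b a b) = trace(a b a b a b) trace(a b) - trace(b a b a)   [split at a repeated a] = z^4 - 4*z^2 + 2
trace(b a b a b^-1 a b a) = trace(a b a b a b a) trace(b) - trace(a b a b a b a b)   [inverse elimination on b] = x*y*z^3 - y^2*z^2 - z^4 - 2*x*y*z + y^2 + 4*z^2 - 2
trace(a^-1 b a b a b^-1 a b) = trace(b a b a b^-1 a b) trace(a) - trace(b a b a b^-1 a b a)   [inverse elimination on a] = x^2*y^2*z^2 - x^3*y*z - x*y^3*z - 2*x*y*z^3 + x^2*z^2 + y^2*z^2 + z^4 + 5*x*y*z - x^2 - y^2 - 4*z^2 + 2
trace(a b a b^-1 a b^-1 a^-1 b) = trace(a^-1 b a b a b^-1 a) trace(b) - trace(a^-1 b a b a b^-1 a b)   [inverse elimination on b] = -x^2*y^2*z^2 + x^3*y*z + x*y^3*z + 2*x*y*z^3 - x^2*z^2 - y^2*z^2 - z^4 - 4*x*y*z + x^2 + 4*z^2 - 2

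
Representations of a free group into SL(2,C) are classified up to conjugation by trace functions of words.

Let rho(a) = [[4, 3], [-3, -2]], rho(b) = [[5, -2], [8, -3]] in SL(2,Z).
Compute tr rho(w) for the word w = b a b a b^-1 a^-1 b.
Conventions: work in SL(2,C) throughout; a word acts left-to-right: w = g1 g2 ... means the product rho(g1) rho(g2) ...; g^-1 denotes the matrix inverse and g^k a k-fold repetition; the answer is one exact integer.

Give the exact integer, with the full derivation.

rho(b) = [[5, -2], [8, -3]]
... * rho(a) = [[4, 3], [-3, -2]]  ->  [[26, 19], [41, 30]]
... * rho(b) = [[5, -2], [8, -3]]  ->  [[282, -109], [445, -172]]
... * rho(a) = [[4, 3], [-3, -2]]  ->  [[1455, 1064], [2296, 1679]]
... * rho(b^-1) = [[-3, 2], [-8, 5]]  ->  [[-12877, 8230], [-20320, 12987]]
... * rho(a^-1) = [[-2, -3], [3, 4]]  ->  [[50444, 71551], [79601, 112908]]
... * rho(b) = [[5, -2], [8, -3]]  ->  [[824628, -315541], [1301269, -497926]]
tr = 824628 + -497926 = 326702

326702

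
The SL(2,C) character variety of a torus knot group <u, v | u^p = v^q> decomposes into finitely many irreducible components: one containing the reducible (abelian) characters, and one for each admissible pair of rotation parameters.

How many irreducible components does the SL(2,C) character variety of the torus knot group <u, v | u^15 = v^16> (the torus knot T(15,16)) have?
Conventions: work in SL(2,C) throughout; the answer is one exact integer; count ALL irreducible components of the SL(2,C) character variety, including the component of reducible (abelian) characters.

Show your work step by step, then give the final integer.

For T(15,16): irreducibility forces the central element u^15 = v^16 to one of +I, -I.
On an irreducible component, tr(u) is locked at 2*cos(pi*alpha/15) for some alpha in 1..14, and tr(v) at 2*cos(pi*beta/16) for some beta in 1..15.
The two central values (-1)^alpha I and (-1)^beta I must be the same matrix, so alpha and beta share a parity.
Enumerate parity-matched pairs: 7*8 odd-odd plus 7*7 even-even gives 105.
components with irreducible characters: 105; plus the single component of reducible (abelian) characters: total 106.

106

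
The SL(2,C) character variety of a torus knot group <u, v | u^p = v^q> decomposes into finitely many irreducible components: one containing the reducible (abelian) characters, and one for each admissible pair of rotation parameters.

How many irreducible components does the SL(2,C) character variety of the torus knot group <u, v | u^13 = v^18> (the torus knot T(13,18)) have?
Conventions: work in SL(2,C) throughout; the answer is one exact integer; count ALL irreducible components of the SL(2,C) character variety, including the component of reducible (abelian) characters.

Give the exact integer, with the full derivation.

103

Gamma = < u, v | u^13 = v^18 > (torus knot T(13,18)); the central element u^13 = v^18 acts as +I or -I in any irreducible SL(2,C) representation.
So on each irreducible component the traces are pinned: tr(u) = 2*cos(pi*alpha/13) with 1 <= alpha <= 12, tr(v) = 2*cos(pi*beta/18) with 1 <= beta <= 17.
The two central values (-1)^alpha I and (-1)^beta I must be the same matrix, so alpha and beta share a parity.
count pairs: odd alpha (6 choices) x odd beta (9), plus even alpha (6) x even beta (8): 6*9 + 6*8 = 102.
components with irreducible characters: 102; plus the single component of reducible (abelian) characters: total 103.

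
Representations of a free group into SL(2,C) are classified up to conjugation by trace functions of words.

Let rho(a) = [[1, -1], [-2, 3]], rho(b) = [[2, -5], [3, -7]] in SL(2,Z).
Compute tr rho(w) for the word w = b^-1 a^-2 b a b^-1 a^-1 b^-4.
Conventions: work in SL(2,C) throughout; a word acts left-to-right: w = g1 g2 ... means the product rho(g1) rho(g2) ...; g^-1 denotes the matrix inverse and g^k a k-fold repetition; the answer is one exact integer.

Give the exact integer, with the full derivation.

1436574

rho(b^-1) = [[-7, 5], [-3, 2]]
... * rho(a^-1) = [[3, 1], [2, 1]]  ->  [[-11, -2], [-5, -1]]
... * rho(a^-1) = [[3, 1], [2, 1]]  ->  [[-37, -13], [-17, -6]]
... * rho(b) = [[2, -5], [3, -7]]  ->  [[-113, 276], [-52, 127]]
... * rho(a) = [[1, -1], [-2, 3]]  ->  [[-665, 941], [-306, 433]]
... * rho(b^-1) = [[-7, 5], [-3, 2]]  ->  [[1832, -1443], [843, -664]]
... * rho(a^-1) = [[3, 1], [2, 1]]  ->  [[2610, 389], [1201, 179]]
... * rho(b^-1) = [[-7, 5], [-3, 2]]  ->  [[-19437, 13828], [-8944, 6363]]
... * rho(b^-1) = [[-7, 5], [-3, 2]]  ->  [[94575, -69529], [43519, -31994]]
... * rho(b^-1) = [[-7, 5], [-3, 2]]  ->  [[-453438, 333817], [-208651, 153607]]
... * rho(b^-1) = [[-7, 5], [-3, 2]]  ->  [[2172615, -1599556], [999736, -736041]]
tr = 2172615 + -736041 = 1436574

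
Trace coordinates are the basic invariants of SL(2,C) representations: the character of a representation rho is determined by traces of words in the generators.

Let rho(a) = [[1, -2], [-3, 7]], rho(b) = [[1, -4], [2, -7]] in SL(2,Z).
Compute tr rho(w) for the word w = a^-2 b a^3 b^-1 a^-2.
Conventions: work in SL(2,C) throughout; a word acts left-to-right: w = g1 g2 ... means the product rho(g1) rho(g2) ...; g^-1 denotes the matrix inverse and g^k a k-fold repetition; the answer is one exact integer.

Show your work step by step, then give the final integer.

rho(a^-1) = [[7, 2], [3, 1]]
... * rho(a^-1) = [[7, 2], [3, 1]]  ->  [[55, 16], [24, 7]]
... * rho(b) = [[1, -4], [2, -7]]  ->  [[87, -332], [38, -145]]
... * rho(a) = [[1, -2], [-3, 7]]  ->  [[1083, -2498], [473, -1091]]
... * rho(a) = [[1, -2], [-3, 7]]  ->  [[8577, -19652], [3746, -8583]]
... * rho(a) = [[1, -2], [-3, 7]]  ->  [[67533, -154718], [29495, -67573]]
... * rho(b^-1) = [[-7, 4], [-2, 1]]  ->  [[-163295, 115414], [-71319, 50407]]
... * rho(a^-1) = [[7, 2], [3, 1]]  ->  [[-796823, -211176], [-348012, -92231]]
... * rho(a^-1) = [[7, 2], [3, 1]]  ->  [[-6211289, -1804822], [-2712777, -788255]]
tr = -6211289 + -788255 = -6999544

-6999544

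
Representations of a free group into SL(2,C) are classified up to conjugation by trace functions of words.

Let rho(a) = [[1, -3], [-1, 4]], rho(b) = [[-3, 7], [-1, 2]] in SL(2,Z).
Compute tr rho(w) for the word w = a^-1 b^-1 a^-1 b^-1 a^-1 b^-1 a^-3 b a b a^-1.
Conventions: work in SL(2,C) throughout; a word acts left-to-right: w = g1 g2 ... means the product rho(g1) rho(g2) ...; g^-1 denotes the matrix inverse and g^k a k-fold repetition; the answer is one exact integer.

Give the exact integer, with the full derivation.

3191

rho(a^-1) = [[4, 3], [1, 1]]
... * rho(b^-1) = [[2, -7], [1, -3]]  ->  [[11, -37], [3, -10]]
... * rho(a^-1) = [[4, 3], [1, 1]]  ->  [[7, -4], [2, -1]]
... * rho(b^-1) = [[2, -7], [1, -3]]  ->  [[10, -37], [3, -11]]
... * rho(a^-1) = [[4, 3], [1, 1]]  ->  [[3, -7], [1, -2]]
... * rho(b^-1) = [[2, -7], [1, -3]]  ->  [[-1, 0], [0, -1]]
... * rho(a^-1) = [[4, 3], [1, 1]]  ->  [[-4, -3], [-1, -1]]
... * rho(a^-1) = [[4, 3], [1, 1]]  ->  [[-19, -15], [-5, -4]]
... * rho(a^-1) = [[4, 3], [1, 1]]  ->  [[-91, -72], [-24, -19]]
... * rho(b) = [[-3, 7], [-1, 2]]  ->  [[345, -781], [91, -206]]
... * rho(a) = [[1, -3], [-1, 4]]  ->  [[1126, -4159], [297, -1097]]
... * rho(b) = [[-3, 7], [-1, 2]]  ->  [[781, -436], [206, -115]]
... * rho(a^-1) = [[4, 3], [1, 1]]  ->  [[2688, 1907], [709, 503]]
tr = 2688 + 503 = 3191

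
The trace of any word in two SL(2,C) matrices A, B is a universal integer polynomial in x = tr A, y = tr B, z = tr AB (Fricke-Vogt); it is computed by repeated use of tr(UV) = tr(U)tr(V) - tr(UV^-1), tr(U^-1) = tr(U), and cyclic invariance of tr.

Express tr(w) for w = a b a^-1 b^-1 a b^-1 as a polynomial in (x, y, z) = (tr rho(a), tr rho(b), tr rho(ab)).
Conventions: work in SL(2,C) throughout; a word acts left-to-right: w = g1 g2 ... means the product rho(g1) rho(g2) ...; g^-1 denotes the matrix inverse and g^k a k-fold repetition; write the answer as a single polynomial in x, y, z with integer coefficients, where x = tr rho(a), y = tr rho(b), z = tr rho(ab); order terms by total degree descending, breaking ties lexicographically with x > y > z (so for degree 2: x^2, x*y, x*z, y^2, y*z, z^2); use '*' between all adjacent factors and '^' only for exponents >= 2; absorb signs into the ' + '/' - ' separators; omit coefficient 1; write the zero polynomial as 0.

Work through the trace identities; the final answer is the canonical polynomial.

-x^2*y^2*z + x^3*y + x*y^3 + 2*x*y*z^2 - x^2*z - y^2*z - z^3 - 3*x*y + 3*z

trace(b^2 a) = trace(b) trace(a b) - trace(a) = y*z - x
trace(b^2) = trace(b) trace(b) - trace(1) = y^2 - 2
trace(b a^2 b) = trace(a) trace(b^2 a) - trace(b^2) = x*y*z - x^2 - y^2 + 2
so trace(b a b a) = trace(b a) trace(b a) - trace(1) = z^2 - 2
trace(b a^2 b a) = trace(a) trace(b a b a) - trace(b a b) = x*z^2 - y*z - x
reduce: trace(a b a^-1 b a) = trace(b a^2 b) trace(a) - trace(b a^2 b a) = x^2*y*z - x^3 - x*y^2 - x*z^2 + y*z + 3*x
trace(a b a) = trace(a) trace(b a) - trace(b) = x*z - y
reduce: trace(b a b a b) = trace(b) trace(a b a b) - trace(a b a) = y*z^2 - x*z - y
trace(b a b a b a) = trace(a b a b) trace(a b) - trace(b a) = z^3 - 3*z
trace(a b a^-1 b a b) = trace(b a b a b) trace(a) - trace(b a b a b a) = x*y*z^2 - x^2*z - z^3 - x*y + 3*z
reduce: trace(a b^-1 a b a^-1 b) = trace(a b a^-1 b a) trace(b) - trace(a b a^-1 b a b) = x^2*y^2*z - x^3*y - x*y^3 - 2*x*y*z^2 + x^2*z + y^2*z + z^3 + 4*x*y - 3*z
so trace(a b a^-1 b^-1 a b^-1) = trace(a b^-1 a b a^-1) trace(b) - trace(a b^-1 a b a^-1 b) = -x^2*y^2*z + x^3*y + x*y^3 + 2*x*y*z^2 - x^2*z - y^2*z - z^3 - 3*x*y + 3*z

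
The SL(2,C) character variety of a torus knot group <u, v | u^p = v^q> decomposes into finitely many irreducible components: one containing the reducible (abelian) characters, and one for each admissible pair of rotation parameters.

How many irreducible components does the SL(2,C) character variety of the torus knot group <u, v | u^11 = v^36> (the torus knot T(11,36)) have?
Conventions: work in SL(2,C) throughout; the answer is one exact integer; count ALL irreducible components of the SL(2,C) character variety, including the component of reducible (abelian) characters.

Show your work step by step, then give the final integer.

176

In the torus knot group T(11,36), u^11 = v^36 is central, so an irreducible representation sends it to +I or -I (Schur).
So on each irreducible component the traces are pinned: tr(u) = 2*cos(pi*alpha/11) with 1 <= alpha <= 10, tr(v) = 2*cos(pi*beta/36) with 1 <= beta <= 35.
u^11 = (-1)^alpha I and v^36 = (-1)^beta I must agree, so alpha and beta have equal parity.
Counting: 5 odd alphas x 18 odd betas + 5 even alphas x 17 even betas = 90 + 85 = 175.
components with irreducible characters: 175; plus the single component of reducible (abelian) characters: total 176.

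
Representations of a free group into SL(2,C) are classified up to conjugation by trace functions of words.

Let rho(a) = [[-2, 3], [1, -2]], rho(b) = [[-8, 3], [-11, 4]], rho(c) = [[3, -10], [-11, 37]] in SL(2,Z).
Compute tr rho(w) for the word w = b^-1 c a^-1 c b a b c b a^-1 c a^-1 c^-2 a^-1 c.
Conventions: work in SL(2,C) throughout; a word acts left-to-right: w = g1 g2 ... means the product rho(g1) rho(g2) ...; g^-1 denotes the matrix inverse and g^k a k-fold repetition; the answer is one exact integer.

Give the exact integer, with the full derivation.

rho(b^-1) = [[4, -3], [11, -8]]
... * rho(c) = [[3, -10], [-11, 37]]  ->  [[45, -151], [121, -406]]
... * rho(a^-1) = [[-2, -3], [-1, -2]]  ->  [[61, 167], [164, 449]]
... * rho(c) = [[3, -10], [-11, 37]]  ->  [[-1654, 5569], [-4447, 14973]]
... * rho(b) = [[-8, 3], [-11, 4]]  ->  [[-48027, 17314], [-129127, 46551]]
... * rho(a) = [[-2, 3], [1, -2]]  ->  [[113368, -178709], [304805, -480483]]
... * rho(b) = [[-8, 3], [-11, 4]]  ->  [[1058855, -374732], [2846873, -1007517]]
... * rho(c) = [[3, -10], [-11, 37]]  ->  [[7298617, -24453634], [19623306, -65746859]]
... * rho(b) = [[-8, 3], [-11, 4]]  ->  [[210601038, -75918685], [566229001, -204117518]]
... * rho(a^-1) = [[-2, -3], [-1, -2]]  ->  [[-345283391, -479965744], [-928340484, -1290451967]]
... * rho(c) = [[3, -10], [-11, 37]]  ->  [[4243773011, -14305898618], [11409950185, -38463317939]]
... * rho(a^-1) = [[-2, -3], [-1, -2]]  ->  [[5818352596, 15880478203], [15643417569, 42696785323]]
... * rho(c^-1) = [[37, 10], [11, 3]]  ->  [[389964306285, 105824960569], [1048471088606, 284524531659]]
... * rho(c^-1) = [[37, 10], [11, 3]]  ->  [[15592753898804, 4217117944557], [41923200126671, 11338284481037]]
... * rho(a^-1) = [[-2, -3], [-1, -2]]  ->  [[-35402625742165, -55212497585526], [-95184684734379, -148446169342087]]
... * rho(c) = [[3, -10], [-11, 37]]  ->  [[501129596214291, -1688836153242812], [1347353808559820, -4540661418313429]]
tr = 501129596214291 + -4540661418313429 = -4039531822099138

-4039531822099138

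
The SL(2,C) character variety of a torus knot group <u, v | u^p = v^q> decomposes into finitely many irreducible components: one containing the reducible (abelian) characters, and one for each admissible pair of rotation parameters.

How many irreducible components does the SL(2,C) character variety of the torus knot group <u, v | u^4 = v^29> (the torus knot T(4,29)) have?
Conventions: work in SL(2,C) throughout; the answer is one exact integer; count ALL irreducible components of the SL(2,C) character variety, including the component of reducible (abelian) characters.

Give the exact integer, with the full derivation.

43

Gamma = < u, v | u^4 = v^29 > (torus knot T(4,29)); the central element u^4 = v^29 acts as +I or -I in any irreducible SL(2,C) representation.
So on each irreducible component the traces are pinned: tr(u) = 2*cos(pi*alpha/4) with 1 <= alpha <= 3, tr(v) = 2*cos(pi*beta/29) with 1 <= beta <= 28.
Consistency of u^4 = (-1)^alpha I with v^29 = (-1)^beta I forces alpha = beta (mod 2).
count pairs: odd alpha (2 choices) x odd beta (14), plus even alpha (1) x even beta (14): 2*14 + 1*14 = 42.
That is 42 components of irreducible characters, and with the reducible (abelian) component the total is 43.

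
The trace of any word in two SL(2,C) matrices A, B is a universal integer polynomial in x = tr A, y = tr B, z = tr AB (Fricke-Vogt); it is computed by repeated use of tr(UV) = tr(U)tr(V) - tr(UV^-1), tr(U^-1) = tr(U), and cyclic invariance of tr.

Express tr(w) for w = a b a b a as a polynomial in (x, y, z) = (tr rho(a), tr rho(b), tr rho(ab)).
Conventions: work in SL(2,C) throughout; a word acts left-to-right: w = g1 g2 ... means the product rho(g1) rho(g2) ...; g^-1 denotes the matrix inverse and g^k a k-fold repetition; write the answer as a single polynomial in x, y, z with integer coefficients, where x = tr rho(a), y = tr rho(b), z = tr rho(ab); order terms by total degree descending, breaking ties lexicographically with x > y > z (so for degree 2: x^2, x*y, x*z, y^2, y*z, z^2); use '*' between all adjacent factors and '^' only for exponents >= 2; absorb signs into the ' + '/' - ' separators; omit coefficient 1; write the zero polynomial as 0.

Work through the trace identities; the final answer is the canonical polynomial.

x*z^2 - y*z - x

trace(b a b a) = trace(b a)*trace(b a) - trace(1)   [split at repeated b] = z^2 - 2
trace(b a b) = trace(b)*trace(a b) - trace(a) = y*z - x
use: trace(a b a b a) = trace(a)*trace(b a b a) - trace(b a b) = x*z^2 - y*z - x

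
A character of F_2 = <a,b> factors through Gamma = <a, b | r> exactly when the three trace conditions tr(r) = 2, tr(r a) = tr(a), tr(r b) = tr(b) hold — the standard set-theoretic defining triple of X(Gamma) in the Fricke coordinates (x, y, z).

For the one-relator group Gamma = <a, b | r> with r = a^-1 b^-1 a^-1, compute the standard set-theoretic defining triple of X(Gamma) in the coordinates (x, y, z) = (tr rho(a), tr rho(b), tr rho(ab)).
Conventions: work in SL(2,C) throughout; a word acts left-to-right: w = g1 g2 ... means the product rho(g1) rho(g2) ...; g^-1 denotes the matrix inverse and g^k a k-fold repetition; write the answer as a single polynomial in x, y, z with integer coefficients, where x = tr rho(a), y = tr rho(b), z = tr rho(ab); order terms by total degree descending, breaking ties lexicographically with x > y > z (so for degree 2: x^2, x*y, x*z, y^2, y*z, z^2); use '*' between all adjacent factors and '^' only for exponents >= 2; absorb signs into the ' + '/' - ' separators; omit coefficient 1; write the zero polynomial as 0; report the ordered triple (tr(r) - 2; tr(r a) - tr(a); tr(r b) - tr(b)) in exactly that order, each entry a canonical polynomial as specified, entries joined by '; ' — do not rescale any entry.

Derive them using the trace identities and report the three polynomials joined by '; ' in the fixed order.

tr(a^-1) = tr(a) = x
tr(a^-1 b) = tr(b) tr(a) - tr(b a)  (eliminate a^-1) = x*y - z
tr(b^-1 a^-1) = tr(a^-1) tr(b) - tr(a^-1 b)  (eliminate b^-1) = z
tr(a^-1 b^-1 a^-1) = tr(b^-1 a^-1) tr(a) - tr(b^-1)  (eliminate a^-1) = x*z - y
tr(a^-1 b a^-1) = tr(b a^-1) tr(a) - tr(b) = x^2*y - x*z - y
tr(b^2) = tr(b) tr(b) - tr(1) = y^2 - 2
tr(b^2 a) = tr(b) tr(a b) - tr(a) = y*z - x
tr(b a^-1 b) = tr(b^2) tr(a) - tr(b^2 a) = x*y^2 - y*z - x
tr(b a b a) = tr(b a) tr(b a) - tr(1) = z^2 - 2
tr(b a^-1 b a) = tr(b a b) tr(a) - tr(b a b a) = x*y*z - x^2 - z^2 + 2
tr(a^-1 b a^-1 b) = tr(b a^-1 b) tr(a) - tr(b a^-1 b a) = x^2*y^2 - 2*x*y*z + z^2 - 2
tr(a^-1 b^-1 a^-1 b) = tr(a^-1 b a^-1) tr(b) - tr(a^-1 b a^-1 b) = x*y*z - y^2 - z^2 + 2
assemble the triple (tr(r) - 2; tr(r a) - x; tr(r b) - y)

x*z - y - 2; -x + z; x*y*z - y^2 - z^2 - y + 2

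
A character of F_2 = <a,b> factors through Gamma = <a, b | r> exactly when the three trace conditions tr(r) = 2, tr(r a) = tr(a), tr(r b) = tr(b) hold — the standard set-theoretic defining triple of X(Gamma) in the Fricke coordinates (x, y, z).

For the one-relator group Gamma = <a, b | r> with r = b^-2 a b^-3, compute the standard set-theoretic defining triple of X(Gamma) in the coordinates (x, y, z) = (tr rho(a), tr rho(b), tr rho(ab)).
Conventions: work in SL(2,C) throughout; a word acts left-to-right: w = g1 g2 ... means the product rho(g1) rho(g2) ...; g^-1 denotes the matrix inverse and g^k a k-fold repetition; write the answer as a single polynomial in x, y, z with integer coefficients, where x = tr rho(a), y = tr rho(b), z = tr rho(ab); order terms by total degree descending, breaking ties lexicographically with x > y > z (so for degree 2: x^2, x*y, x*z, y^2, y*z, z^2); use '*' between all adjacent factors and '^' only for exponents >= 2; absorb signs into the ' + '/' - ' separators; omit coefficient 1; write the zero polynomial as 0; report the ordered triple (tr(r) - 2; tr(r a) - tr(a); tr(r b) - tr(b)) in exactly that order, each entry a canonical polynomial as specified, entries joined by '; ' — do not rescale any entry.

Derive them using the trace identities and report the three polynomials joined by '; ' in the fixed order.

x*y^5 - y^4*z - 4*x*y^3 + 3*y^2*z + 3*x*y - z - 2; x^2*y^5 - 2*x*y^4*z - 3*x^2*y^3 + y^3*z^2 + 4*x*y^2*z + 2*x^2*y - y*z^2 - x*z - x - y; x*y^4 - y^3*z - 3*x*y^2 + 2*y*z + x - y

reduce: trace(a b^-1) = trace(a)*trace(b) - trace(a b) = x*y - z
trace(a b^-2) = trace(a b^-1)*trace(b) - trace(a) = x*y^2 - y*z - x
reduce: trace(a b^-3) = trace(a b^-2)*trace(b) - trace(a b^-1) = x*y^3 - y^2*z - 2*x*y + z
so trace(a b^-4) = trace(a b^-3)*trace(b) - trace(a b^-2) = x*y^4 - y^3*z - 3*x*y^2 + 2*y*z + x
trace(b^-2 a b^-3) = trace(a b^-4)*trace(b) - trace(a b^-3) = x*y^5 - y^4*z - 4*x*y^3 + 3*y^2*z + 3*x*y - z
so trace(a^2) = trace(a)*trace(a) - trace(1) = x^2 - 2
reduce: trace(a^2 b) = trace(a)*trace(b a) - trace(b) = x*z - y
trace(b^-1 a^2) = trace(a^2)*trace(b) - trace(a^2 b) = x^2*y - x*z - y
so trace(a b^-2 a) = trace(b^-1 a^2)*trace(b) - trace(b^-1 a^2 b) = x^2*y^2 - x*y*z - x^2 - y^2 + 2
trace(a b a b) = trace(a b)*trace(a b) - trace(1)   [split at repeated a] = z^2 - 2
so trace(b^-1 a b a) = trace(a b a)*trace(b) - trace(a b a b) = x*y*z - y^2 - z^2 + 2
trace(a b^-2 a b) = trace(b^-1 a b a)*trace(b) - trace(b^-1 a b a b) = x*y^2*z - y^3 - y*z^2 - x*z + 3*y
trace(b^-1 a b^-2 a) = trace(a b^-2 a)*trace(b) - trace(a b^-2 a b) = x^2*y^3 - 2*x*y^2*z - x^2*y + y*z^2 + x*z - y
reduce: trace(b^-2 a b^-2 a) = trace(b^-1 a b^-2 a)*trace(b) - trace(b^-1 a b^-2 a b) = x^2*y^4 - 2*x*y^3*z - 2*x^2*y^2 + y^2*z^2 + 2*x*y*z + x^2 - 2
trace(b^-2 a b^-3 a) = trace(b^-2 a b^-2 a)*trace(b) - trace(b^-2 a b^-2 a b) = x^2*y^5 - 2*x*y^4*z - 3*x^2*y^3 + y^3*z^2 + 4*x*y^2*z + 2*x^2*y - y*z^2 - x*z - y
assemble the triple (trace(r) - 2; trace(r a) - x; trace(r b) - y)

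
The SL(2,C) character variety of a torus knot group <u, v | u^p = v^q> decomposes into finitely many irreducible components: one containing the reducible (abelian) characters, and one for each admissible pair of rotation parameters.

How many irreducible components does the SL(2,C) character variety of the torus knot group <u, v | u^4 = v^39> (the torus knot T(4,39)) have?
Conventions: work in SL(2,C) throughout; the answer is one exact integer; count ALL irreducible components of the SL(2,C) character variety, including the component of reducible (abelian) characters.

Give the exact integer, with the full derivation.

58

For T(4,39): irreducibility forces the central element u^4 = v^39 to one of +I, -I.
On an irreducible component, tr(u) is locked at 2*cos(pi*alpha/4) for some alpha in 1..3, and tr(v) at 2*cos(pi*beta/39) for some beta in 1..38.
The two central values (-1)^alpha I and (-1)^beta I must be the same matrix, so alpha and beta share a parity.
Counting: 2 odd alphas x 19 odd betas + 1 even alphas x 19 even betas = 38 + 19 = 57.
components with irreducible characters: 57; plus the single component of reducible (abelian) characters: total 58.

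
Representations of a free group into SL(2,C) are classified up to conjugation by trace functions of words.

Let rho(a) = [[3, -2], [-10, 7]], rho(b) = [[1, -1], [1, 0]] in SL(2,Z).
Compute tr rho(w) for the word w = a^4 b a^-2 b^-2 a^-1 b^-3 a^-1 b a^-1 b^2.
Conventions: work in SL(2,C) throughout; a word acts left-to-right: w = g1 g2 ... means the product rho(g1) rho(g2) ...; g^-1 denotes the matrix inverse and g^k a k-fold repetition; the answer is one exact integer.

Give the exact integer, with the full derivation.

-12699709

rho(a) = [[3, -2], [-10, 7]]
... * rho(a) = [[3, -2], [-10, 7]]  ->  [[29, -20], [-100, 69]]
... * rho(a) = [[3, -2], [-10, 7]]  ->  [[287, -198], [-990, 683]]
... * rho(a) = [[3, -2], [-10, 7]]  ->  [[2841, -1960], [-9800, 6761]]
... * rho(b) = [[1, -1], [1, 0]]  ->  [[881, -2841], [-3039, 9800]]
... * rho(a^-1) = [[7, 2], [10, 3]]  ->  [[-22243, -6761], [76727, 23322]]
... * rho(a^-1) = [[7, 2], [10, 3]]  ->  [[-223311, -64769], [770309, 223420]]
... * rho(b^-1) = [[0, 1], [-1, 1]]  ->  [[64769, -288080], [-223420, 993729]]
... * rho(b^-1) = [[0, 1], [-1, 1]]  ->  [[288080, -223311], [-993729, 770309]]
... * rho(a^-1) = [[7, 2], [10, 3]]  ->  [[-216550, -93773], [746987, 323469]]
... * rho(b^-1) = [[0, 1], [-1, 1]]  ->  [[93773, -310323], [-323469, 1070456]]
... * rho(b^-1) = [[0, 1], [-1, 1]]  ->  [[310323, -216550], [-1070456, 746987]]
... * rho(b^-1) = [[0, 1], [-1, 1]]  ->  [[216550, 93773], [-746987, -323469]]
... * rho(a^-1) = [[7, 2], [10, 3]]  ->  [[2453580, 714419], [-8463599, -2464381]]
... * rho(b) = [[1, -1], [1, 0]]  ->  [[3167999, -2453580], [-10927980, 8463599]]
... * rho(a^-1) = [[7, 2], [10, 3]]  ->  [[-2359807, -1024742], [8140130, 3534837]]
... * rho(b) = [[1, -1], [1, 0]]  ->  [[-3384549, 2359807], [11674967, -8140130]]
... * rho(b) = [[1, -1], [1, 0]]  ->  [[-1024742, 3384549], [3534837, -11674967]]
tr = -1024742 + -11674967 = -12699709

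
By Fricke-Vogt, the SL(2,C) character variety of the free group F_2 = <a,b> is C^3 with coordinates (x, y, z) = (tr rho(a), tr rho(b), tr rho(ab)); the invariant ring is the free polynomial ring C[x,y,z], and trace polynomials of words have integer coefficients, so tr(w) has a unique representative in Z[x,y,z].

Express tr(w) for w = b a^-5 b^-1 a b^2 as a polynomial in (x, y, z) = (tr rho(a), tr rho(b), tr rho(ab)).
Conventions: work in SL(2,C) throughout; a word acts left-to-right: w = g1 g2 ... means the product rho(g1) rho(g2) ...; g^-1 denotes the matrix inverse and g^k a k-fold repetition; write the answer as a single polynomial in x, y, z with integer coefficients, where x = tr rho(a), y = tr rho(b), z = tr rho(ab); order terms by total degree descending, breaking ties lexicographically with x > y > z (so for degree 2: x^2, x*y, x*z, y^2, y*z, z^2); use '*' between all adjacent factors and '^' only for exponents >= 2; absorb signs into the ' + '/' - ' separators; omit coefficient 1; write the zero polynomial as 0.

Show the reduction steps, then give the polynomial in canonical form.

-x^5*y^3*z + x^6*y^2 + x^4*y^4 + x^4*y^2*z^2 + x^5*y*z + 3*x^3*y^3*z - x^6 - 7*x^4*y^2 - x^4*z^2 - 3*x^2*y^4 - 3*x^2*y^2*z^2 - 4*x^3*y*z - x*y^3*z + 6*x^4 + 13*x^2*y^2 + 3*x^2*z^2 + y^4 + y^2*z^2 + 3*x*y*z - 9*x^2 - 4*y^2 - z^2 + 2

next, trace(b^2) = trace(b) * trace(b) - trace(1) = y^2 - 2
and trace(b^3) = trace(b) * trace(b^2) - trace(b) = y^3 - 3*y
trace(b a b) = trace(b) * trace(a b) - trace(a) = y*z - x
trace(b^3 a) = trace(b) * trace(b a b) - trace(b a) = y^2*z - x*y - z
and trace(a^-1 b^3) = trace(b^3) * trace(a) - trace(b^3 a) = x*y^3 - y^2*z - 2*x*y + z
trace(a^-2 b^3) = trace(a^-1 b^3) * trace(a) - trace(a^-1 b^3 a) = x^2*y^3 - x*y^2*z - 2*x^2*y - y^3 + x*z + 3*y
trace(b^3 a^-3) = trace(a^-2 b^3) * trace(a) - trace(a^-2 b^3 a) = x^3*y^3 - x^2*y^2*z - 2*x^3*y - 2*x*y^3 + x^2*z + y^2*z + 5*x*y - z
next, trace(b a b^3) = trace(b) * trace(a b^3) - trace(a b^2) = y^3*z - x*y^2 - 2*y*z + x
and trace(a b a b) = trace(a b) * trace(a b) - trace(1)   [split at repeated a] = z^2 - 2
trace(a b a) = trace(a) * trace(b a) - trace(b) = x*z - y
trace(b a b a b) = trace(b) * trace(a b a b) - trace(a b a) = y*z^2 - x*z - y
next, trace(b a b^3 a) = trace(b) * trace(b a b a b) - trace(b a b a) = y^2*z^2 - x*y*z - y^2 - z^2 + 2
trace(a^-1 b a b^3) = trace(b a b^3) * trace(a) - trace(b a b^3 a) = x*y^3*z - x^2*y^2 - y^2*z^2 - x*y*z + x^2 + y^2 + z^2 - 2
trace(a^-1 b a b^3 a^-1) = trace(a^-1 b a b^3) * trace(a) - trace(a^-1 b a b^3 a) = x^2*y^3*z - x^3*y^2 - x*y^2*z^2 - x^2*y*z - y^3*z + x^3 + 2*x*y^2 + x*z^2 + 2*y*z - 3*x
next, trace(a^-2 b a b^3 a^-1) = trace(a^-1 b a b^3 a^-1) * trace(a) - trace(a^-1 b a b^3) = x^3*y^3*z - x^4*y^2 - x^2*y^2*z^2 - x^3*y*z - 2*x*y^3*z + x^4 + 3*x^2*y^2 + x^2*z^2 + y^2*z^2 + 3*x*y*z - 4*x^2 - y^2 - z^2 + 2
and trace(a b^3 a^-4 b) = trace(a^-2 b a b^3 a^-1) * trace(a) - trace(a^-2 b a b^3) = x^4*y^3*z - x^5*y^2 - x^3*y^2*z^2 - x^4*y*z - 3*x^2*y^3*z + x^5 + 4*x^3*y^2 + x^3*z^2 + 2*x*y^2*z^2 + 4*x^2*y*z + y^3*z - 5*x^3 - 3*x*y^2 - 2*x*z^2 - 2*y*z + 5*x
trace(a^-3 b^-1 a b^3 a^-1) = trace(a b^3 a^-4) * trace(b) - trace(a b^3 a^-4 b) = -x^4*y^3*z + x^5*y^2 + x^3*y^4 + x^3*y^2*z^2 + x^4*y*z + 2*x^2*y^3*z - x^5 - 6*x^3*y^2 - x^3*z^2 - 2*x*y^4 - 2*x*y^2*z^2 - 3*x^2*y*z + 5*x^3 + 8*x*y^2 + 2*x*z^2 + y*z - 5*x
next, trace(a^-3 b^-1 a b^3) = trace(a b^3 a^-3) * trace(b) - trace(a b^3 a^-3 b) = -x^3*y^3*z + x^4*y^2 + x^2*y^4 + x^2*y^2*z^2 + x^3*y*z + x*y^3*z - x^4 - 5*x^2*y^2 - x^2*z^2 - y^4 - y^2*z^2 - 2*x*y*z + 4*x^2 + 4*y^2 + z^2 - 2
trace(b a^-5 b^-1 a b^2) = trace(a^-3 b^-1 a b^3 a^-1) * trace(a) - trace(a^-3 b^-1 a b^3) = -x^5*y^3*z + x^6*y^2 + x^4*y^4 + x^4*y^2*z^2 + x^5*y*z + 3*x^3*y^3*z - x^6 - 7*x^4*y^2 - x^4*z^2 - 3*x^2*y^4 - 3*x^2*y^2*z^2 - 4*x^3*y*z - x*y^3*z + 6*x^4 + 13*x^2*y^2 + 3*x^2*z^2 + y^4 + y^2*z^2 + 3*x*y*z - 9*x^2 - 4*y^2 - z^2 + 2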